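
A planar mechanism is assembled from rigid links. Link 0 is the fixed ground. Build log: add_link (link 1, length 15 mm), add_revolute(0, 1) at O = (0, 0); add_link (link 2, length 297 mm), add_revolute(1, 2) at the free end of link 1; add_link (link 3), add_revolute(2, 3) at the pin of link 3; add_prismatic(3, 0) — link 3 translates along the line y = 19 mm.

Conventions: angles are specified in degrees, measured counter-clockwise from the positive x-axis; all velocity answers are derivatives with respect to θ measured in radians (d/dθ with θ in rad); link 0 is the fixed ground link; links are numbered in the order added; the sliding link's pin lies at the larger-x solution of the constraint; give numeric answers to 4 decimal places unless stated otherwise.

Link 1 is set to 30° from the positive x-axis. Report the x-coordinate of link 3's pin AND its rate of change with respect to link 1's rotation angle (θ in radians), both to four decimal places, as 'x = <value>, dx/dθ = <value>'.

geometry: r = 15 mm, L = 297 mm, e = 19 mm
crank pin P = (r cos θ, r sin θ) = (12.990381, 7.500000)
h = r sin θ − e = 7.500000 − 19 = -11.500000
x = r cos θ + √(L² − h²) = 12.990381 + 296.777273 = 309.767654
dx/dθ = −r sin θ − h·r cos θ/√(L² − h²) (θ in radians; h = -11.500000) = -6.996628

x = 309.7677, dx/dθ = -6.9966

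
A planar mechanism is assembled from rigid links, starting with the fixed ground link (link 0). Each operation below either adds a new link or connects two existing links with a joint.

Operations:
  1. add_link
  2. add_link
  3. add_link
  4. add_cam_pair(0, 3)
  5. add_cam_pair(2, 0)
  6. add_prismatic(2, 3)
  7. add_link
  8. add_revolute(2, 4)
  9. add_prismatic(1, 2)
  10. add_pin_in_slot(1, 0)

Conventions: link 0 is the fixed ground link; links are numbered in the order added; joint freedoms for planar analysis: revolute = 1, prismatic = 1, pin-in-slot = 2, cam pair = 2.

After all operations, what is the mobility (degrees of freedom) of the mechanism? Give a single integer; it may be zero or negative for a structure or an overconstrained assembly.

link 0 = ground. State L|J1|J2 = 1|0|0
+link1  2|0|0
+link2  3|0|0
+link3  4|0|0
C(0,3) f=2→J2  4|0|1
C(2,0) f=2→J2  4|0|2
P(2,3) f=1→J1  4|1|2
+link4  5|1|2
R(2,4) f=1→J1  5|2|2
P(1,2) f=1→J1  5|3|2
PS(1,0) f=2→J2  5|3|3
M = 3(5−1)−2·3−3 = 12−6−3 = 3

M = 3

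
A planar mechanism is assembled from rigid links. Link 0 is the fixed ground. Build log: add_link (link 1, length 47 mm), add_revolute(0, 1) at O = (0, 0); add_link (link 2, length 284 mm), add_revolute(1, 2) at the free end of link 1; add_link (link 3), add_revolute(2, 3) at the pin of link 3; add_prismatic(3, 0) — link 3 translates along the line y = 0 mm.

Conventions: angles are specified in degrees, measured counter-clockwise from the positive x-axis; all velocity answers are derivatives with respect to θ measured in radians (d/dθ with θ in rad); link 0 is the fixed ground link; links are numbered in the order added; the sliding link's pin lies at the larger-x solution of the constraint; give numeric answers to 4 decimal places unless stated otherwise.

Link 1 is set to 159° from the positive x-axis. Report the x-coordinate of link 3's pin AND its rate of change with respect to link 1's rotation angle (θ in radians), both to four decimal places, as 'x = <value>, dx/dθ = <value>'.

geometry: r = 47 mm, L = 284 mm, e = 0 mm
crank pin P = (r cos θ, r sin θ) = (-43.878280, 16.843294)
h = r sin θ − e = 16.843294 − 0 = 16.843294
x = r cos θ + √(L² − h²) = -43.878280 + 283.500094 = 239.621814
dx/dθ = −r sin θ − h·r cos θ/√(L² − h²) (θ in radians; h = 16.843294) = -14.236399

x = 239.6218, dx/dθ = -14.2364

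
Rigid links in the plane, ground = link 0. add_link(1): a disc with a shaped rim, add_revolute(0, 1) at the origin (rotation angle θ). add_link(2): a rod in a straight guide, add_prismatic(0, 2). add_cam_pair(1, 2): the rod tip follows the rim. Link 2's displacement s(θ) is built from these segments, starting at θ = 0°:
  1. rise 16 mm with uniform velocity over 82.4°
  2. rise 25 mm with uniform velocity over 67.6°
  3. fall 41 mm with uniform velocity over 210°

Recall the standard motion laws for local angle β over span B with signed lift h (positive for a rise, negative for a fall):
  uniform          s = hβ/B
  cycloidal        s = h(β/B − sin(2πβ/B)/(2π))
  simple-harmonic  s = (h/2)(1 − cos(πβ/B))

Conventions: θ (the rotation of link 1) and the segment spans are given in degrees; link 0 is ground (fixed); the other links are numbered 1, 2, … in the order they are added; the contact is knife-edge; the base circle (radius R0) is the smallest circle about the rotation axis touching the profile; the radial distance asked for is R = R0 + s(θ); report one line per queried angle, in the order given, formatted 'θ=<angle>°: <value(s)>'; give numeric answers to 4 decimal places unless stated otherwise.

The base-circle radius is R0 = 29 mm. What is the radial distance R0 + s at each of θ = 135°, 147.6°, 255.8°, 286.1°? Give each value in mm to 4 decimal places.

segment 1 (0° to 82.4°, uniform, h = 16) is passed completely: s = 0.0000 + (16) = 16.0000
θ = 135° falls in segment 2 (82.4° to 150°, uniform, h = 25): β = 135 − 82.4 = 52.6°, B = 67.6°; Δs = 25·52.6/67.6 = 19.4527; s = 16.0000 + 19.4527 = 35.4527
θ = 147.6° falls in segment 2 (82.4° to 150°, uniform, h = 25): β = 147.6 − 82.4 = 65.2°, B = 67.6°; Δs = 25·65.2/67.6 = 24.1124; s = 16.0000 + 24.1124 = 40.1124
segment 2 (82.4° to 150°, uniform, h = 25) is passed completely: s = 16.0000 + (25) = 41.0000
θ = 255.8° falls in segment 3 (150° to 360°, uniform, h = -41): β = 255.8 − 150 = 105.8°, B = 210°; Δs = -41·105.8/210 = -20.6562; s = 41.0000 − 20.6562 = 20.3438
θ = 286.1° falls in segment 3 (150° to 360°, uniform, h = -41): β = 286.1 − 150 = 136.1°, B = 210°; Δs = -41·136.1/210 = -26.5719; s = 41.0000 − 26.5719 = 14.4281
θ=135°: R = R0 + s = 29 + 35.4527 = 64.4527
θ=147.6°: R = R0 + s = 29 + 40.1124 = 69.1124
θ=255.8°: R = R0 + s = 29 + 20.3438 = 49.3438
θ=286.1°: R = R0 + s = 29 + 14.4281 = 43.4281

θ=135°: 64.4527
θ=147.6°: 69.1124
θ=255.8°: 49.3438
θ=286.1°: 43.4281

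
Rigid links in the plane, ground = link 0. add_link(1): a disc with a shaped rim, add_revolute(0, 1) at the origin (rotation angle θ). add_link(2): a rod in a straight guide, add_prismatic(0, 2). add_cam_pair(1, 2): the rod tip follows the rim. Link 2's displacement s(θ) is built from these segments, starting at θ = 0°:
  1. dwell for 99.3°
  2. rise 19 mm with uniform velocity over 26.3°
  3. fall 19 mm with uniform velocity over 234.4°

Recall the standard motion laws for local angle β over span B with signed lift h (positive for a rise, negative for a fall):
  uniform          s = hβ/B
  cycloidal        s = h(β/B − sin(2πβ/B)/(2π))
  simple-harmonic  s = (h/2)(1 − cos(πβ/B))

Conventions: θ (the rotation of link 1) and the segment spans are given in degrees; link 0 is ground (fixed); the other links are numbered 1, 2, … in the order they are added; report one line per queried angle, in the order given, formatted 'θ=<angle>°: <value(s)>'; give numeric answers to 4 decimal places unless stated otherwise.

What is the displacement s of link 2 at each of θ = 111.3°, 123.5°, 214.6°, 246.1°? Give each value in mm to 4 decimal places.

segment 1 (0° to 99.3°, dwell): s unchanged at 0.0000
θ = 111.3° falls in segment 2 (99.3° to 125.6°, uniform, h = 19): β = 111.3 − 99.3 = 12°, B = 26.3°; Δs = 19·12/26.3 = 8.6692; s = 0.0000 + 8.6692 = 8.6692
θ = 123.5° falls in segment 2 (99.3° to 125.6°, uniform, h = 19): β = 123.5 − 99.3 = 24.2°, B = 26.3°; Δs = 19·24.2/26.3 = 17.4829; s = 0.0000 + 17.4829 = 17.4829
segment 2 (99.3° to 125.6°, uniform, h = 19) is passed completely: s = 0.0000 + (19) = 19.0000
θ = 214.6° falls in segment 3 (125.6° to 360°, uniform, h = -19): β = 214.6 − 125.6 = 89°, B = 234.4°; Δs = -19·89/234.4 = -7.2142; s = 19.0000 − 7.2142 = 11.7858
θ = 246.1° falls in segment 3 (125.6° to 360°, uniform, h = -19): β = 246.1 − 125.6 = 120.5°, B = 234.4°; Δs = -19·120.5/234.4 = -9.7675; s = 19.0000 − 9.7675 = 9.2325

θ=111.3°: 8.6692
θ=123.5°: 17.4829
θ=214.6°: 11.7858
θ=246.1°: 9.2325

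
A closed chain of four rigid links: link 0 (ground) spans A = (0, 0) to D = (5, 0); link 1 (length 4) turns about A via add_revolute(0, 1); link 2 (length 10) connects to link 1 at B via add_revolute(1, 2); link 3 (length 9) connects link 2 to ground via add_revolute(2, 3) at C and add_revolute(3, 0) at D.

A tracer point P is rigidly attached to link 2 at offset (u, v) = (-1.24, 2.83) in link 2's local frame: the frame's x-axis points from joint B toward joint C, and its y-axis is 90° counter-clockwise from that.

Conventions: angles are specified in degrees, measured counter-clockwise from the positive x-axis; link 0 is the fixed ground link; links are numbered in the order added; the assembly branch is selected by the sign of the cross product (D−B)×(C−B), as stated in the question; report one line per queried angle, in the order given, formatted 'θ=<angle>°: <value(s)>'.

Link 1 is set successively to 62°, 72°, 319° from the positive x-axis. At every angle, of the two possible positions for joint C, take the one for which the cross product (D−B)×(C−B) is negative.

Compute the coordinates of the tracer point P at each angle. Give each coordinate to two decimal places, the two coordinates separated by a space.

A=(0,0), D=(5.00,0)
θ=62°: B = A + 4.00·(cos62°, sin62°) = (1.8779, 3.5318)
θ=62°: |BD| = 4.7139
θ=62°: circle(B,10.00) ∩ circle(D,9.00): a=4.3723, h=8.9935
θ=62°:   candidates: C₊=(11.5119,6.2125) cross=42.395; C₋=(-1.9644,-5.7006) cross=-42.395
θ=62°:   branch - wants cross < 0 → take C=(-1.9644,-5.7006) (cross=-42.395)
θ=62°: ex = (C−B)/|BC| = (-0.3842,-0.9232); ey = (0.9232,-0.3842)
θ=62°: P = B + -1.24·ex + 2.83·ey = (4.9671,3.5892)
θ=72°: B = A + 4.00·(cos72°, sin72°) = (1.2361, 3.8042)
θ=72°: |BD| = 5.3516
θ=72°: circle(B,10.00) ∩ circle(D,9.00): a=4.4510, h=8.9548
θ=72°:   candidates: C₊=(10.7322,6.9384) cross=47.922; C₋=(-1.9991,-5.6580) cross=-47.922
θ=72°:   branch - wants cross < 0 → take C=(-1.9991,-5.6580) (cross=-47.922)
θ=72°: ex = (C−B)/|BC| = (-0.3235,-0.9462); ey = (0.9462,-0.3235)
θ=72°: P = B + -1.24·ex + 2.83·ey = (4.3150,4.0620)
θ=319°: B = A + 4.00·(cos319°, sin319°) = (3.0188, -2.6242)
θ=319°: |BD| = 3.2881
θ=319°: circle(B,10.00) ∩ circle(D,9.00): a=4.5333, h=8.9135
θ=319°:   candidates: C₊=(-1.3636,6.3643) cross=29.308; C₋=(12.8641,-4.3768) cross=-29.308
θ=319°:   branch - wants cross < 0 → take C=(12.8641,-4.3768) (cross=-29.308)
θ=319°: ex = (C−B)/|BC| = (0.9845,-0.1753); ey = (0.1753,0.9845)
θ=319°: P = B + -1.24·ex + 2.83·ey = (2.2940,0.3793)

θ=62°: 4.97 3.59
θ=72°: 4.32 4.06
θ=319°: 2.29 0.38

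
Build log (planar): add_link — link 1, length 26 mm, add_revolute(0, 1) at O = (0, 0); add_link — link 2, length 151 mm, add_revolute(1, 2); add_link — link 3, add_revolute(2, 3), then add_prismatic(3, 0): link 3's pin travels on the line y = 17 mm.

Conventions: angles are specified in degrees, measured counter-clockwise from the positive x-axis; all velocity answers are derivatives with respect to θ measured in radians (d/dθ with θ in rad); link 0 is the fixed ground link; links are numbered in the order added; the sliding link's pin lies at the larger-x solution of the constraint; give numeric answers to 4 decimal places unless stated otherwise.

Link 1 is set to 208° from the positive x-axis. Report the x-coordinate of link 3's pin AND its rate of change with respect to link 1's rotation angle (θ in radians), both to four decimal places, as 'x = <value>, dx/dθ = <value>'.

geometry: r = 26 mm, L = 151 mm, e = 17 mm
crank pin P = (r cos θ, r sin θ) = (-22.956637, -12.206261)
h = r sin θ − e = -12.206261 − 17 = -29.206261
x = r cos θ + √(L² − h²) = -22.956637 + 148.148555 = 125.191918
dx/dθ = −r sin θ − h·r cos θ/√(L² − h²) (θ in radians; h = -29.206261) = 7.680550

x = 125.1919, dx/dθ = 7.6805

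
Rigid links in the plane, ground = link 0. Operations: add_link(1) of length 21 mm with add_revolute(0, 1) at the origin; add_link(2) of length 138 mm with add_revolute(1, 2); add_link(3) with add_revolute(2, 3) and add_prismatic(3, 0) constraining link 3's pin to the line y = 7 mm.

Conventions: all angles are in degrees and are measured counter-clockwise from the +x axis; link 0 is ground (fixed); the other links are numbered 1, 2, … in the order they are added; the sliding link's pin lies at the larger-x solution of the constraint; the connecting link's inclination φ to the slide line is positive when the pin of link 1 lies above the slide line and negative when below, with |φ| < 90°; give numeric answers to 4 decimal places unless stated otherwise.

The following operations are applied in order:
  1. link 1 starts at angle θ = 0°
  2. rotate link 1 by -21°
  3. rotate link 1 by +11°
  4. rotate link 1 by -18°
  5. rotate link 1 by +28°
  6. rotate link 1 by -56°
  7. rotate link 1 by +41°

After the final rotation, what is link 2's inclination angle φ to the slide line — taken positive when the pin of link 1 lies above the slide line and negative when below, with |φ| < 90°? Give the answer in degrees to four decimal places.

geometry: r = 21 mm, L = 138 mm, e = 7 mm; θ starts at 0°
rotate link 1 by -21°: θ ← 0° -21° = -21°
rotate link 1 by +11°: θ ← -21° +11° = -10°
rotate link 1 by -18°: θ ← -10° -18° = -28°
rotate link 1 by +28°: θ ← -28° +28° = 0°
rotate link 1 by -56°: θ ← 0° -56° = -56°
rotate link 1 by +41°: θ ← -56° +41° = -15°
h = r sin θ − e = -5.435200 − 7 = -12.435200
sin φ = h / L = -12.435200 / 138 = -0.09011014
φ = arcsin(-0.09011014) = -5.169944°

-5.1699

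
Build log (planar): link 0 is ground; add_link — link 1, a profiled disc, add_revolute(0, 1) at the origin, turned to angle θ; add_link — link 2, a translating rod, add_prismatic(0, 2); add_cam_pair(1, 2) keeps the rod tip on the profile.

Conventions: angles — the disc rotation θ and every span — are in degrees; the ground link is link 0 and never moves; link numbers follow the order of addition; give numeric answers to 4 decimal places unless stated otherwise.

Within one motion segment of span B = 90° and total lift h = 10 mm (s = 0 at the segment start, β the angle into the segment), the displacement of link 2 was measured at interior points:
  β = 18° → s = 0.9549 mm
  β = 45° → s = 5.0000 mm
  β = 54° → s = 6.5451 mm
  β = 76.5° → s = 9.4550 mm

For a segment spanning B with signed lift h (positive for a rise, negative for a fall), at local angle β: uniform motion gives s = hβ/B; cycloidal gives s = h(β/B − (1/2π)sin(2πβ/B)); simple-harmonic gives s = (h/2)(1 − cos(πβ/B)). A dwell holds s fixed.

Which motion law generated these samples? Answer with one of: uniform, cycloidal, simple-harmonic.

candidates at β/B = r: uniform s = h·r (linear in β); cycloidal s = h·(r − sin(2πr)/(2π)); simple-harmonic s = (h/2)(1 − cos(πr))
β=18°: printed 0.9549 | uniform 2.0000, cycloidal 0.4863, simple-harmonic 0.9549
β=45°: printed 5.0000 | uniform 5.0000, cycloidal 5.0000, simple-harmonic 5.0000
β=54°: printed 6.5451 | uniform 6.0000, cycloidal 6.9355, simple-harmonic 6.5451
β=76.5°: printed 9.4550 | uniform 8.5000, cycloidal 9.7876, simple-harmonic 9.4550
only one law matches every sample → simple-harmonic

simple-harmonic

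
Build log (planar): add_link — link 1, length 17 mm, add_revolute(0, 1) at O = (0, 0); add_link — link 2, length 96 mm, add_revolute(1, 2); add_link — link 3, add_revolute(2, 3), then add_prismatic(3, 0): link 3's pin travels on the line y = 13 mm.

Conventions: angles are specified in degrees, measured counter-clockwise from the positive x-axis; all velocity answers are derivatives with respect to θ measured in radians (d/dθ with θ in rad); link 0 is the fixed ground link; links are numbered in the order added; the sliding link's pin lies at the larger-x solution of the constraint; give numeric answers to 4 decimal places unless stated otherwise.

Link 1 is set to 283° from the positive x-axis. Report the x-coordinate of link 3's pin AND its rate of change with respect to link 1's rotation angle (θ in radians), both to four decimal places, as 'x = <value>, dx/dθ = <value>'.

geometry: r = 17 mm, L = 96 mm, e = 13 mm
crank pin P = (r cos θ, r sin θ) = (3.824168, -16.564291)
h = r sin θ − e = -16.564291 − 13 = -29.564291
x = r cos θ + √(L² − h²) = 3.824168 + 91.334291 = 95.158459
dx/dθ = −r sin θ − h·r cos θ/√(L² − h²) (θ in radians; h = -29.564291) = 17.802148

x = 95.1585, dx/dθ = 17.8021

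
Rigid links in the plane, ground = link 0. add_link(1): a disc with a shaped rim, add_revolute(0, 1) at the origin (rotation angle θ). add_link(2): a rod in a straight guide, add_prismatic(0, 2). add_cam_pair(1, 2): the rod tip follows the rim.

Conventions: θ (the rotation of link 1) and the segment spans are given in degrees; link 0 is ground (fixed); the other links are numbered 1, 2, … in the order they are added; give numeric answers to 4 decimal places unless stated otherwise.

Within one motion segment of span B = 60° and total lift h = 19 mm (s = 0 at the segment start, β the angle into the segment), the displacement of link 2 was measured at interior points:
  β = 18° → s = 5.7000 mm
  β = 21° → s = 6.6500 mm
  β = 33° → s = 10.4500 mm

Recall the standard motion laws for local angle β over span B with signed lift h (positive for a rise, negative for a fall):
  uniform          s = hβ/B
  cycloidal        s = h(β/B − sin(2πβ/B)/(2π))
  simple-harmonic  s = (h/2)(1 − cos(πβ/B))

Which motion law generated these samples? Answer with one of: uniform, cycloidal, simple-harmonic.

candidates at β/B = r: uniform s = h·r (linear in β); cycloidal s = h·(r − sin(2πr)/(2π)); simple-harmonic s = (h/2)(1 − cos(πr))
β=18°: printed 5.7000 | uniform 5.7000, cycloidal 2.8241, simple-harmonic 3.9160
β=21°: printed 6.6500 | uniform 6.6500, cycloidal 4.2036, simple-harmonic 5.1871
β=33°: printed 10.4500 | uniform 10.4500, cycloidal 11.3845, simple-harmonic 10.9861
only one law matches every sample → uniform

uniform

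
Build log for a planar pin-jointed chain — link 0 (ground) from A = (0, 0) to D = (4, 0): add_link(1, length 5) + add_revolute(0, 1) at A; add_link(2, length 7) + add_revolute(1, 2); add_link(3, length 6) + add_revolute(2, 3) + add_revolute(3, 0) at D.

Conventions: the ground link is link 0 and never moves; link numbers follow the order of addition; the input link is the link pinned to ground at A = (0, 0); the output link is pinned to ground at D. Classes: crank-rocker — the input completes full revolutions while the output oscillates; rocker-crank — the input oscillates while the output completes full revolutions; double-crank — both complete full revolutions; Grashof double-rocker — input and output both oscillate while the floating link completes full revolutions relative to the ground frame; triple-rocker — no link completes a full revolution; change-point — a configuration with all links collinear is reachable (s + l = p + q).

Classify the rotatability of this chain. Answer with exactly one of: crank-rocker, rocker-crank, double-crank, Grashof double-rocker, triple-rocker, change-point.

lengths: ground=4, input=5, coupler=7, output=6
sorted: s=4 (shortest), l=7 (longest), p+q=11
s + l = 11 vs p + q = 11
s + l = p + q → change-point (collinear configuration reachable)

change-point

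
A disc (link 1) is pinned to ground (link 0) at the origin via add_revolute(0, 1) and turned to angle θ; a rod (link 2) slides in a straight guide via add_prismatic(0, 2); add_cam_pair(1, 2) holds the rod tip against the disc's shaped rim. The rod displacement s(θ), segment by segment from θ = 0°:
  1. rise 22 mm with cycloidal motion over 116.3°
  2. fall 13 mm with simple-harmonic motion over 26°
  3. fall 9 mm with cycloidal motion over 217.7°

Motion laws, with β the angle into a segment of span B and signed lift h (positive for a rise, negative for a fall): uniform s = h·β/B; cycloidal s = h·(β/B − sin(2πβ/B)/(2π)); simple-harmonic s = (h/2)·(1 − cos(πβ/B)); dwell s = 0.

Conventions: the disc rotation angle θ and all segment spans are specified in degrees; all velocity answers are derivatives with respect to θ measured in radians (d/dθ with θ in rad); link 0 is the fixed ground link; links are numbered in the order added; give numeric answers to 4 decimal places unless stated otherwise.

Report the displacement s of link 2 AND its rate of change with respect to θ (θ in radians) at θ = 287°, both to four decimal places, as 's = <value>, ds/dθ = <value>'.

segment 1 (0° to 116.3°, cycloidal, h = 22) is passed completely: s = 0.0000 + (22) = 22.0000
segment 2 (116.3° to 142.3°, simple-harmonic, h = -13) is passed completely: s = 22.0000 + (-13) = 9.0000
θ = 287° falls in segment 3 (142.3° to 360°, cycloidal, h = -9): β = 287 − 142.3 = 144.7°, B = 217.7°; Δs = -9·(0.6647 − sin(2π·0.6647)/(2π)) = -7.2135; s = 9.0000 − 7.2135 = 1.7865
velocity in seg [142.3°–360°] (cycloidal), θ in radians: β = 144.7° = 2.5255 rad, B = 217.7° = 3.7996 rad; ds/dθ = (h/B)(1 − cos(2πβ/B)) = ((-9)/3.7996)(1 − cos(2π·0.6647)) = -3.578585 mm/rad

s = 1.7865, ds/dθ = -3.5786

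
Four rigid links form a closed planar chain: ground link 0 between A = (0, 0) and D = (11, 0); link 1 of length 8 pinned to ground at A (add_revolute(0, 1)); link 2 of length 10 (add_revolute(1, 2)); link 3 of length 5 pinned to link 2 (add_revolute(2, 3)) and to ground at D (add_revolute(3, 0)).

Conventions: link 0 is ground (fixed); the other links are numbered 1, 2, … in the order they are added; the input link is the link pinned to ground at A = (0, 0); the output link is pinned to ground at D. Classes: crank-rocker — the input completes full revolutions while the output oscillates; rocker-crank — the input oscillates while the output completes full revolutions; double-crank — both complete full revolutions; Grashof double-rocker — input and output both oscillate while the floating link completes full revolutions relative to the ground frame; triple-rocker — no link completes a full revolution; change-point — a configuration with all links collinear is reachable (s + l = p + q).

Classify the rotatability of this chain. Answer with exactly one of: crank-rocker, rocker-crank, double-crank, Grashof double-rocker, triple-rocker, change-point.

lengths: ground=11, input=8, coupler=10, output=5
sorted: s=5 (shortest), l=11 (longest), p+q=18
s + l = 16 vs p + q = 18
s + l < p + q (Grashof) with shortest = output link → rocker-crank

rocker-crank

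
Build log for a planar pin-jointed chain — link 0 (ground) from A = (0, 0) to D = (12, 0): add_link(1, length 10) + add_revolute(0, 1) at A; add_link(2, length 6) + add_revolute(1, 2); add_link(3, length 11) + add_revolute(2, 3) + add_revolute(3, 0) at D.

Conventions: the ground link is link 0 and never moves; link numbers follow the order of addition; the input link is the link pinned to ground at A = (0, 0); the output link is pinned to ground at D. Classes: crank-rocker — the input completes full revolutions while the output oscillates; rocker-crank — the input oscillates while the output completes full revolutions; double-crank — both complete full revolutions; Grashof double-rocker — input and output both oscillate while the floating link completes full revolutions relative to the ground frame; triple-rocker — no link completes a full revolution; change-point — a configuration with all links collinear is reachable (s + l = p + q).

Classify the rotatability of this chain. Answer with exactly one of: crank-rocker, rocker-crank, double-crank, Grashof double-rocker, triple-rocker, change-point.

lengths: ground=12, input=10, coupler=6, output=11
sorted: s=6 (shortest), l=12 (longest), p+q=21
s + l = 18 vs p + q = 21
s + l < p + q (Grashof) with shortest = coupler link → Grashof double-rocker

Grashof double-rocker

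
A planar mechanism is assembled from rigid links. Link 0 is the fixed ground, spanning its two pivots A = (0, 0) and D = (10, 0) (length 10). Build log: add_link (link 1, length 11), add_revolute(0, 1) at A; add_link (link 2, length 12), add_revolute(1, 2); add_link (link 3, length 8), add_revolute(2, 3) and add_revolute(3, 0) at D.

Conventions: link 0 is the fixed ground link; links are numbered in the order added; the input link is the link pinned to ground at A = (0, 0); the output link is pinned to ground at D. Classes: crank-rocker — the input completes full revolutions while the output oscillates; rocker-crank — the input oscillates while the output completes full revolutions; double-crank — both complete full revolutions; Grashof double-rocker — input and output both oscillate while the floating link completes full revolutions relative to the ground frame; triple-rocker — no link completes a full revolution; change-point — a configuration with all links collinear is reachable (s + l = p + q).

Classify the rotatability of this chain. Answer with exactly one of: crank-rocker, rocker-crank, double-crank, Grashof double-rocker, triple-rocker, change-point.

lengths: ground=10, input=11, coupler=12, output=8
sorted: s=8 (shortest), l=12 (longest), p+q=21
s + l = 20 vs p + q = 21
s + l < p + q (Grashof) with shortest = output link → rocker-crank

rocker-crank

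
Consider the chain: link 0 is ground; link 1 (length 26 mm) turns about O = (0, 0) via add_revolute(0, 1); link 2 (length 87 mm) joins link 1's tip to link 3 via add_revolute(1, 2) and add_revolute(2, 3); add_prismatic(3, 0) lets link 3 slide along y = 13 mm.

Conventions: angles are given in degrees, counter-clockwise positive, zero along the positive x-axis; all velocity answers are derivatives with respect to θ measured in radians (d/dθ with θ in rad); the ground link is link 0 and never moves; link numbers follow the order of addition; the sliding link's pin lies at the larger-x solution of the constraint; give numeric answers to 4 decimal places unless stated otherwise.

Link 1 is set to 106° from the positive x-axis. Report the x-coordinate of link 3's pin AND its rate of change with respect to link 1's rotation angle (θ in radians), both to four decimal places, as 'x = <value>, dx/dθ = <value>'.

geometry: r = 26 mm, L = 87 mm, e = 13 mm
crank pin P = (r cos θ, r sin θ) = (-7.166571, 24.992804)
h = r sin θ − e = 24.992804 − 13 = 11.992804
x = r cos θ + √(L² − h²) = -7.166571 + 86.169442 = 79.002870
dx/dθ = −r sin θ − h·r cos θ/√(L² − h²) (θ in radians; h = 11.992804) = -23.995382

x = 79.0029, dx/dθ = -23.9954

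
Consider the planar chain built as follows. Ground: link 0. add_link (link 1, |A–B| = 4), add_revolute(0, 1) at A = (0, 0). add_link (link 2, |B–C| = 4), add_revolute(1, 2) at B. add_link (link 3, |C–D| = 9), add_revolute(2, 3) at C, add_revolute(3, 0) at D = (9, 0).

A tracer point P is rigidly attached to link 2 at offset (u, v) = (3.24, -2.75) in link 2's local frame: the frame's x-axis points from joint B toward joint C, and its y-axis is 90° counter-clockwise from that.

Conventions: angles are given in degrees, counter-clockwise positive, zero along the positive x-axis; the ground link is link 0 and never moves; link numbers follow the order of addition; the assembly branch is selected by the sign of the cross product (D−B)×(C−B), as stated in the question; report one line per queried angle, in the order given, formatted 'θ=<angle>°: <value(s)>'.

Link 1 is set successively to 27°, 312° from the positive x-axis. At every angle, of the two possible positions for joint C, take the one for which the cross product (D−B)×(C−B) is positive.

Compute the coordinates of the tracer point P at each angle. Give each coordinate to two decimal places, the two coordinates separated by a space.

A=(0,0), D=(9.00,0)
θ=27°: B = A + 4.00·(cos27°, sin27°) = (3.5640, 1.8160)
θ=27°: |BD| = 5.7313
θ=27°: circle(B,4.00) ∩ circle(D,9.00): a=-2.8050, h=2.8517
θ=27°:   candidates: C₊=(1.8071,5.4095) cross=16.344; C₋=(0.0000,-0.0000) cross=-16.344
θ=27°:   branch + wants cross > 0 → take C=(1.8071,5.4095) (cross=16.344)
θ=27°: ex = (C−B)/|BC| = (-0.4392,0.8984); ey = (-0.8984,-0.4392)
θ=27°: P = B + 3.24·ex + -2.75·ey = (4.6114,5.9346)
θ=312°: B = A + 4.00·(cos312°, sin312°) = (2.6765, -2.9726)
θ=312°: |BD| = 6.9873
θ=312°: circle(B,4.00) ∩ circle(D,9.00): a=-1.1576, h=3.8288
θ=312°:   candidates: C₊=(-0.0000,0.0000) cross=26.753; C₋=(3.2578,-6.9301) cross=-26.753
θ=312°:   branch + wants cross > 0 → take C=(-0.0000,0.0000) (cross=26.753)
θ=312°: ex = (C−B)/|BC| = (-0.6691,0.7431); ey = (-0.7431,-0.6691)
θ=312°: P = B + 3.24·ex + -2.75·ey = (2.5522,1.2753)

θ=27°: 4.61 5.93
θ=312°: 2.55 1.28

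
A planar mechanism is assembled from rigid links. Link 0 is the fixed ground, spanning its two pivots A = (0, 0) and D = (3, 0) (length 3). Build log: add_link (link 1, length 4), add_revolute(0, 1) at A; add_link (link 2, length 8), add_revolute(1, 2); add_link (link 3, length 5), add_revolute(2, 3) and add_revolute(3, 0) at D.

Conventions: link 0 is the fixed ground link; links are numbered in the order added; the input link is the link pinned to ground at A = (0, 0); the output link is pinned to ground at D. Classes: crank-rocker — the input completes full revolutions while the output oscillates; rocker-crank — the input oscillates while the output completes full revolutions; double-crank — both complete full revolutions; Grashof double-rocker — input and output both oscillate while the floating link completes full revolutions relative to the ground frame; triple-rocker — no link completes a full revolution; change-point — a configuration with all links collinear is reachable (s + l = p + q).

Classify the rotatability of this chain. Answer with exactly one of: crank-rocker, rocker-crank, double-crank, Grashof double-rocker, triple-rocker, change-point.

lengths: ground=3, input=4, coupler=8, output=5
sorted: s=3 (shortest), l=8 (longest), p+q=9
s + l = 11 vs p + q = 9
s + l > p + q → non-Grashof → no link fully rotates → triple-rocker

triple-rocker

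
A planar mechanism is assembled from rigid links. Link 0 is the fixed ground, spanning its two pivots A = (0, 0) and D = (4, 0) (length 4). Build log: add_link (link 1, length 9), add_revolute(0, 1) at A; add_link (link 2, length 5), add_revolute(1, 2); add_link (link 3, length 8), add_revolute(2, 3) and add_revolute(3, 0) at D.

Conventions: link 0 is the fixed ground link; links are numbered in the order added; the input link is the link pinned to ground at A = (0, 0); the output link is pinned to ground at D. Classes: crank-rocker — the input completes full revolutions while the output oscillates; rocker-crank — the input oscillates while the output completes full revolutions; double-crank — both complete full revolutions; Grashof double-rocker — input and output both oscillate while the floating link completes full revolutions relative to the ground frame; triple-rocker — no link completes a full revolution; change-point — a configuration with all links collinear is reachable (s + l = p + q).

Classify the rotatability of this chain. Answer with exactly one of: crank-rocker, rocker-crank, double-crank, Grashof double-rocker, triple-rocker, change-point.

lengths: ground=4, input=9, coupler=5, output=8
sorted: s=4 (shortest), l=9 (longest), p+q=13
s + l = 13 vs p + q = 13
s + l = p + q → change-point (collinear configuration reachable)

change-point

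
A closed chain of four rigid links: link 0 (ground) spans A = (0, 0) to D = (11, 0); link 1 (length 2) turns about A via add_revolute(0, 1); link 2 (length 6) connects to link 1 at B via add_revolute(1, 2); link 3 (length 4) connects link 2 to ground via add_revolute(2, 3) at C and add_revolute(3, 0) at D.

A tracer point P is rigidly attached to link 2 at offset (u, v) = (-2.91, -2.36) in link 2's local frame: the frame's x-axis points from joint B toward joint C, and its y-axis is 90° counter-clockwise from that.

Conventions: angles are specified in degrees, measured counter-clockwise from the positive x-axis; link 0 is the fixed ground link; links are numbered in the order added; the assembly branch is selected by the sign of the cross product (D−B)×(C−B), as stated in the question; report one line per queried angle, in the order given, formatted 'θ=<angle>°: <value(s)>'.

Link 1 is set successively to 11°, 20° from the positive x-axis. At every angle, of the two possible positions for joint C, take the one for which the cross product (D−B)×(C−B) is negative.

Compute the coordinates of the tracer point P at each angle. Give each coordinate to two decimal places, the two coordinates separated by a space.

A=(0,0), D=(11.00,0)
θ=11°: B = A + 2.00·(cos11°, sin11°) = (1.9633, 0.3816)
θ=11°: |BD| = 9.0448
θ=11°: circle(B,6.00) ∩ circle(D,4.00): a=5.6280, h=2.0798
θ=11°:   candidates: C₊=(7.6740,2.2221) cross=18.811; C₋=(7.4985,-1.9338) cross=-18.811
θ=11°:   branch - wants cross < 0 → take C=(7.4985,-1.9338) (cross=-18.811)
θ=11°: ex = (C−B)/|BC| = (0.9225,-0.3859); ey = (0.3859,0.9225)
θ=11°: P = B + -2.91·ex + -2.36·ey = (-1.6321,-0.6726)
θ=20°: B = A + 2.00·(cos20°, sin20°) = (1.8794, 0.6840)
θ=20°: |BD| = 9.1462
θ=20°: circle(B,6.00) ∩ circle(D,4.00): a=5.6665, h=1.9726
θ=20°:   candidates: C₊=(7.6775,2.2273) cross=18.042; C₋=(7.3824,-1.7068) cross=-18.042
θ=20°:   branch - wants cross < 0 → take C=(7.3824,-1.7068) (cross=-18.042)
θ=20°: ex = (C−B)/|BC| = (0.9172,-0.3985); ey = (0.3985,0.9172)
θ=20°: P = B + -2.91·ex + -2.36·ey = (-1.7300,-0.3209)

θ=11°: -1.63 -0.67
θ=20°: -1.73 -0.32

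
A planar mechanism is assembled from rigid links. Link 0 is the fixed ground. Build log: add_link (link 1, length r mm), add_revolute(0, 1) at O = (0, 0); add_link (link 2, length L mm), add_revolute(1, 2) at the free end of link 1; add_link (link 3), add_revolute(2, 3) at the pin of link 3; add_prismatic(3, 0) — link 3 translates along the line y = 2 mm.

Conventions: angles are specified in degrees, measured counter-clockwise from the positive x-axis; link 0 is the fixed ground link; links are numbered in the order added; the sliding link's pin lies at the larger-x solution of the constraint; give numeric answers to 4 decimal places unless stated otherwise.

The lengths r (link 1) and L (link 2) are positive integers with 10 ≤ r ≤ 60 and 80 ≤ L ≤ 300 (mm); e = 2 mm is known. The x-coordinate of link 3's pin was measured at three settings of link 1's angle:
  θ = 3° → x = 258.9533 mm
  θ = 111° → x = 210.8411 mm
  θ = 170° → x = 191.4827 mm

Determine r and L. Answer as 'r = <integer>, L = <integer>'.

constraint per measurement: (x − r cos θ)² + (r sin θ − e)² = L²
subtracting the θ₁ and θ₂ equations cancels the r² and L² terms:
r = (x₁² − x₂²) / (2[(x₁cos θ₁ + e sin θ₁) − (x₂cos θ₂ + e sin θ₂)]) = 34.0000 → r = 34
L² = (x₁ − r cos θ₁)² + (r sin θ₁ − e)² = 50625.0018 → L = 225.0000 → L = 225
check at θ₃=170°: x = 191.4827 (printed 191.4827) ✓

r = 34, L = 225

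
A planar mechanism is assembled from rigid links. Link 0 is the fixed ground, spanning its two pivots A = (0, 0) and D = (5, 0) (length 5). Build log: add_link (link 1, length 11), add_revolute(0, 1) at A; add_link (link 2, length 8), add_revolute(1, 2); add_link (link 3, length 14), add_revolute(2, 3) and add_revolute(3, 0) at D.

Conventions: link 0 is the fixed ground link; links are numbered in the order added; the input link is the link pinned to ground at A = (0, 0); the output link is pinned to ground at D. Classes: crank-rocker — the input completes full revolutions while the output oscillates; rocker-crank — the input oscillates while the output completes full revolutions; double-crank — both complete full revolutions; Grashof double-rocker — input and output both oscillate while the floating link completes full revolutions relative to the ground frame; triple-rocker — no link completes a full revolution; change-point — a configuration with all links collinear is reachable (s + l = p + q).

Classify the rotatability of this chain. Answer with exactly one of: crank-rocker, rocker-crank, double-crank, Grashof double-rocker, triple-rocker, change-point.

lengths: ground=5, input=11, coupler=8, output=14
sorted: s=5 (shortest), l=14 (longest), p+q=19
s + l = 19 vs p + q = 19
s + l = p + q → change-point (collinear configuration reachable)

change-point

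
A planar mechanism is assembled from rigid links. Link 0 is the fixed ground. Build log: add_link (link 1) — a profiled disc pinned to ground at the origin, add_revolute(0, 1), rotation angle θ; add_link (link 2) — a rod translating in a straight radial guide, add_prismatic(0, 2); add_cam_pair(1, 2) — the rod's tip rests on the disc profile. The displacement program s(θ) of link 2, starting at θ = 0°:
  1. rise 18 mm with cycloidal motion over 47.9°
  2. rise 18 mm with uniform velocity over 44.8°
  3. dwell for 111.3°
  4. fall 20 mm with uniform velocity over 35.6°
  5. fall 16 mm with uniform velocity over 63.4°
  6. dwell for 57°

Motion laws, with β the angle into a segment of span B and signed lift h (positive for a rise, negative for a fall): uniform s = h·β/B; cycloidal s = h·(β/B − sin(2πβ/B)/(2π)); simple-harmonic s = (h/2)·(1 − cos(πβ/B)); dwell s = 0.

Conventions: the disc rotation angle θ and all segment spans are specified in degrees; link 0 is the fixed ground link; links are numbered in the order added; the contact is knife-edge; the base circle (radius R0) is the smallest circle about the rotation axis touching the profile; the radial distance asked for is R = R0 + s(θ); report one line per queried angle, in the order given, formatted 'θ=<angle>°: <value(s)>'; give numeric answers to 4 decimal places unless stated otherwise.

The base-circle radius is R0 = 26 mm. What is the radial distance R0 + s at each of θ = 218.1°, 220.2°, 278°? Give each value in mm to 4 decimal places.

seg 1 [0°–47.9°] cycloidal, h=18: full span → s += 18 → s = 18.0000
seg 2 [47.9°–92.7°] uniform, h=18: full span → s += 18 → s = 36.0000
seg 3 [92.7°–204°] dwell: s stays 36.0000
seg 4 [204°–239.6°] uniform, h=-20: θ=218.1° here. β=14.1, B=35.6. -20·14.1/35.6 = -7.9213 → s = 28.0787
seg 4 [204°–239.6°] uniform, h=-20: θ=220.2° here. β=16.2, B=35.6. -20·16.2/35.6 = -9.1011 → s = 26.8989
seg 4 [204°–239.6°] uniform, h=-20: full span → s += -20 → s = 16.0000
seg 5 [239.6°–303°] uniform, h=-16: θ=278° here. β=38.4, B=63.4. -16·38.4/63.4 = -9.6909 → s = 6.3091
θ=218.1°: R = R0 + s = 26 + 28.0787 = 54.0787
θ=220.2°: R = R0 + s = 26 + 26.8989 = 52.8989
θ=278°: R = R0 + s = 26 + 6.3091 = 32.3091

θ=218.1°: 54.0787
θ=220.2°: 52.8989
θ=278°: 32.3091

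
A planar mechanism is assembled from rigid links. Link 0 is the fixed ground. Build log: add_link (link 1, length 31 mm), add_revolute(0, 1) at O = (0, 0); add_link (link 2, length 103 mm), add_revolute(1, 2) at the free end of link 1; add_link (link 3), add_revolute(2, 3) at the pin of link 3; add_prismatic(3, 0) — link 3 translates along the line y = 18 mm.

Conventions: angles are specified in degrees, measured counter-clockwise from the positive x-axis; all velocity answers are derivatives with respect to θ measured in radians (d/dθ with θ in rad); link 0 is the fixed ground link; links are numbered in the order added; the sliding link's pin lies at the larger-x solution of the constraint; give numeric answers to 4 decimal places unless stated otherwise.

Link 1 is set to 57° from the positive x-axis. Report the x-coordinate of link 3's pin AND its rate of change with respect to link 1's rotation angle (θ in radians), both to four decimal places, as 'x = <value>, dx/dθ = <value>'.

geometry: r = 31 mm, L = 103 mm, e = 18 mm
crank pin P = (r cos θ, r sin θ) = (16.883810, 25.998788)
h = r sin θ − e = 25.998788 − 18 = 7.998788
x = r cos θ + √(L² − h²) = 16.883810 + 102.688945 = 119.572755
dx/dθ = −r sin θ − h·r cos θ/√(L² − h²) (θ in radians; h = 7.998788) = -27.313924

x = 119.5728, dx/dθ = -27.3139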